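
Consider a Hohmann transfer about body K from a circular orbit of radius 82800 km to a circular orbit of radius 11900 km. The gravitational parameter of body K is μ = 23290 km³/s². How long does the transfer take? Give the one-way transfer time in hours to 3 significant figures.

Semi-major axis of the transfer orbit: a_t = (82800 + 11900)/2 = 47350 km.
Half the transfer-orbit period gives t = π√(a_t³/μ) = 2.121×10^5 s.
Converting: 2.121×10^5 s ÷ 3600 s/hour = 58.9 hours.

t = 58.9 hours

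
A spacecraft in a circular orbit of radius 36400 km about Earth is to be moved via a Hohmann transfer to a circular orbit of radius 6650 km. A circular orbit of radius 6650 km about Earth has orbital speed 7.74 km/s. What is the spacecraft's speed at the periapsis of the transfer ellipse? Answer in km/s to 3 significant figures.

v = 10.1 km/s

From the circular-orbit relation v² = μ/r at r = 6650 km: μ = v²r = (7.74)² × 6650 = 3.98386×10^5 km³/s².
Transfer-ellipse semi-major axis a_t = (r₁ + r₂)/2 = (36400 + 6650)/2 = 21525 km.
The periapsis of the transfer ellipse is at r = 6650 km.
Vis-viva: v = √[μ(2/r − 1/a_t)] = √[3.98386×10^5 × (2/6650 − 1/21525)] = 10.07 km/s.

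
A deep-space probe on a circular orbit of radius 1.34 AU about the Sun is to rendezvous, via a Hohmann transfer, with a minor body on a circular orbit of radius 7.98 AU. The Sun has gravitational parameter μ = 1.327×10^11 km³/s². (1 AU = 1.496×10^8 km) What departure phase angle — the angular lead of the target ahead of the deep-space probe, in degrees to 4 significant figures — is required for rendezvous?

In km: r₁ = 1.34 × 1.496×10^8 = 2.00464×10^8 km; r₂ = 7.98 × 1.496×10^8 = 1.193808×10^9 km.
Transfer-ellipse semi-major axis a_t = (r₁ + r₂)/2 = (2.00464×10^8 + 1.193808×10^9)/2 = 6.97136×10^8 km.
The half-period of the transfer ellipse is t = π√(a_t³/μ) = 1.5874×10^8 s.
Target angular speed ω₂ = √(μ/r₂³) = 8.8315×10^-9 rad/s.
Angle swept by the target during transfer: ω₂·t = 1.4019 rad = 80.32°.
The deep-space probe traverses 180° on the transfer ellipse, so the target must lead by 180° − 80.32° = 99.68°.

φ = 99.68°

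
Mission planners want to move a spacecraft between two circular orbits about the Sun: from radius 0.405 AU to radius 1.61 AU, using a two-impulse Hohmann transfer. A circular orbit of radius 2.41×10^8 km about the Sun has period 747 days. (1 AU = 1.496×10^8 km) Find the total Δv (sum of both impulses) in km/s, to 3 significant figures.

From Kepler's third law T² = 4π²r³/μ at r = 2.41×10^8 km, T = 747 days = 747 × 86400 s = 6.45408×10^7 s: μ = 4π²r³/T² = 1.32661×10^11 km³/s².
In km: r₁ = 0.405 × 1.496×10^8 = 6.0588×10^7 km; r₂ = 1.61 × 1.496×10^8 = 2.40856×10^8 km.
The Hohmann ellipse has a_t = (r₁ + r₂)/2 = 1.50722×10^8 km.
At r₁ the circular-orbit speed is v₁ = √(μ/r₁) = 46.79 km/s.
On the transfer ellipse at r₁, vis-viva equation gives v_p = √[μ(2/r₁ − 1/a_t)] = 59.15 km/s.
First burn Δv₁ = |v_p − v₁| = 12.36 km/s.
Circular speed at r₂: v₂ = √(μ/r₂) = 23.469 km/s.
Transfer-orbit speed at r₂: v_a = √[μ(2/r₂ − 1/a_t)] = 14.880 km/s.
Second burn Δv₂ = |v₂ − v_a| = 8.589 km/s.
Δv = Δv₁ + Δv₂ = 12.36 + 8.589 = 20.95 km/s.

Δv = 20.9 km/s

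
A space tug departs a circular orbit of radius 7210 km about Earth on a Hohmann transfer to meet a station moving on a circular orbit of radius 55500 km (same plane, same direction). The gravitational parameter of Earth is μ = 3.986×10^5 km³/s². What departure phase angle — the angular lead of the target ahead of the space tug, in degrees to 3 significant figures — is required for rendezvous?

Semi-major axis of the transfer orbit: a_t = (7210 + 55500)/2 = 31355 km.
The half-period of the transfer ellipse is t = π√(a_t³/μ) = 27627.5 s.
Target angular speed ω₂ = √(μ/r₂³) = 4.82869×10^-5 rad/s.
Angle swept by the target during transfer: ω₂·t = 1.33405 rad = 76.44°.
Arrival is 180° from departure on the ellipse, so φ = 180° − 76.44° = 104°.

φ = 104°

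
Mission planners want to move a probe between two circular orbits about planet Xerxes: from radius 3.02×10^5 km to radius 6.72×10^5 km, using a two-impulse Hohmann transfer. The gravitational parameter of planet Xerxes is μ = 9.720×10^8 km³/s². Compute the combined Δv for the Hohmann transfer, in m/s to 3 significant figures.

Semi-major axis of the transfer orbit: a_t = (3.020×10^5 + 6.720×10^5)/2 = 4.870×10^5 km.
At r₁ the circular-orbit speed is v₁ = √(μ/r₁) = 56.73 km/s.
On the transfer ellipse at r₁, vis-viva equation gives v_p = √[μ(2/r₁ − 1/a_t)] = 66.64 km/s.
First burn Δv₁ = |v_p − v₁| = 9.910 km/s.
Circular speed at r₂: v₂ = √(μ/r₂) = 38.032 km/s.
Transfer-orbit speed at r₂: v_a = √[μ(2/r₂ − 1/a_t)] = 29.949 km/s.
Second burn Δv₂ = |v₂ − v_a| = 8.083 km/s.
Δv = Δv₁ + Δv₂ = 9.910 + 8.083 = 17.99 km/s.

Δv = 18000 m/s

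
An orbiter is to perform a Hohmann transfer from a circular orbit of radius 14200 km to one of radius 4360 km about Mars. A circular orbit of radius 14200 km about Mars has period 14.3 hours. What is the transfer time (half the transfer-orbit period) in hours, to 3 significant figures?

t = 3.78 hours

From Kepler's third law T² = 4π²r³/μ at r = 14200 km, T = 14.3 hours = 14.3 × 3600 s = 51480 s: μ = 4π²r³/T² = 42652.8 km³/s².
Semi-major axis of the transfer orbit: a_t = (14200 + 4360)/2 = 9280 km.
Half the transfer-orbit period gives t = π√(a_t³/μ) = 13600 s.
Converting: 13600 s ÷ 3600 s/hour = 3.78 hours.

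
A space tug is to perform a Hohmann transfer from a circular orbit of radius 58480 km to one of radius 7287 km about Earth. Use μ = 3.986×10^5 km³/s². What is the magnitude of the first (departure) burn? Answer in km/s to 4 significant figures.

Δv₁ = 1.382 km/s

The Hohmann ellipse has a_t = (r₁ + r₂)/2 = 32883.5 km.
Circular speed at r = 58480 km: v_c = √(μ/r) = 2.611 km/s.
Transfer-orbit speed at the same r (vis-viva, a = a_t): v_t = √[μ(2/r − 1/a_t)] = 1.229 km/s.
Δv₁ = |v_t − v_c| = |1.229 − 2.611| = 1.382 km/s.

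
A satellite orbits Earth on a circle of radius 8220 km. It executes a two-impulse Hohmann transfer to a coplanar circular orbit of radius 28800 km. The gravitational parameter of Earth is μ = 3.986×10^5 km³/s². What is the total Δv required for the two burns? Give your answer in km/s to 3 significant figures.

Δv = 2.96 km/s

Transfer-ellipse semi-major axis a_t = (r₁ + r₂)/2 = (8220 + 28800)/2 = 18510 km.
At r₁ the circular-orbit speed is v₁ = √(μ/r₁) = 6.96358 km/s.
Transfer-orbit speed at r₁ (v² = μ(2/r − 1/a)): v_p = √[μ(2/r₁ − 1/a_t)] = 8.68612 km/s.
First burn Δv₁ = |v_p − v₁| = 1.723 km/s.
At r₂, v₂ = √(μ/r₂) = 3.720 km/s.
Transfer-orbit speed at r₂: v_a = √[μ(2/r₂ − 1/a_t)] = 2.479 km/s.
Second burn Δv₂ = |v₂ − v_a| = 1.241 km/s.
Δv = Δv₁ + Δv₂ = 1.723 + 1.241 = 2.964 km/s.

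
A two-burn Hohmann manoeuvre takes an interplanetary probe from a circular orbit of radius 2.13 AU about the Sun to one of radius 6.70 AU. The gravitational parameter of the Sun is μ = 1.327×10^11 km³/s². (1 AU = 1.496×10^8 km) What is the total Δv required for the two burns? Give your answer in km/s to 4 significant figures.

In km: r₁ = 2.13 × 1.496×10^8 = 3.18648×10^8 km; r₂ = 6.70 × 1.496×10^8 = 1.00232×10^9 km.
The Hohmann ellipse has a_t = (r₁ + r₂)/2 = 6.60484×10^8 km.
At r₁ the circular-orbit speed is v₁ = √(μ/r₁) = 20.407 km/s.
On the transfer ellipse at r₁, vis-viva gives v_p = √[μ(2/r₁ − 1/a_t)] = 25.139 km/s.
First burn Δv₁ = |v_p − v₁| = 4.732 km/s.
Circular speed at r₂: v₂ = √(μ/r₂) = 11.506 km/s.
Transfer-orbit speed at r₂: v_a = √[μ(2/r₂ − 1/a_t)] = 7.9920 km/s.
Second burn Δv₂ = |v₂ − v_a| = 3.514 km/s.
Total Δv = Δv₁ + Δv₂ = 8.246 km/s.

Δv = 8.246 km/s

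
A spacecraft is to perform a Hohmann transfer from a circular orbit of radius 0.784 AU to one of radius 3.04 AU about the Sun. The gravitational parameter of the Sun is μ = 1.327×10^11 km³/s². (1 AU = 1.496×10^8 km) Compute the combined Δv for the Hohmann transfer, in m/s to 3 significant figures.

In km: r₁ = 0.784 × 1.496×10^8 = 1.172864×10^8 km; r₂ = 3.04 × 1.496×10^8 = 4.54784×10^8 km.
Semi-major axis of the transfer orbit: a_t = (1.172864×10^8 + 4.54784×10^8)/2 = 2.860352×10^8 km.
Circular speed at r₁: v₁ = √(μ/r₁) = √(1.327×10^11/1.172864×10^8) = 33.637 km/s.
On the transfer ellipse at r₁, vis-viva equation gives v_p = √[μ(2/r₁ − 1/a_t)] = 42.414 km/s.
First burn Δv₁ = |v_p − v₁| = 8.777 km/s.
At r₂, v₂ = √(μ/r₂) = 17.082 km/s.
Transfer-orbit speed at r₂: v_a = √[μ(2/r₂ − 1/a_t)] = 10.938 km/s.
Second burn Δv₂ = |v₂ − v_a| = 6.144 km/s.
Δv = Δv₁ + Δv₂ = 8.777 + 6.144 = 14.92 km/s.

Δv = 14900 m/s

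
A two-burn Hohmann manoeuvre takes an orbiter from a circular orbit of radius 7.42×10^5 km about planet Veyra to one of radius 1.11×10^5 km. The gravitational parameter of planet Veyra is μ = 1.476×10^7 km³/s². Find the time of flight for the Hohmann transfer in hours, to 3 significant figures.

The Hohmann ellipse has a_t = (r₁ + r₂)/2 = 4.265×10^5 km.
Transfer time t = π√(a_t³/μ) = π√((4.265×10^5)³ / 1.476×10^7) = 2.278×10^5 s.
Converting: 2.278×10^5 s ÷ 3600 s/hour = 63.3 hours.

t = 63.3 hours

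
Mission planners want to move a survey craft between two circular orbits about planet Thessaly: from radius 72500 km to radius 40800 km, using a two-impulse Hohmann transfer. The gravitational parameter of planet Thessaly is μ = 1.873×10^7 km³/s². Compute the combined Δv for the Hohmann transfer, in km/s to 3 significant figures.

Semi-major axis of the transfer orbit: a_t = (72500 + 40800)/2 = 56650 km.
At r₁ the circular-orbit speed is v₁ = √(μ/r₁) = 16.0731 km/s.
On the transfer ellipse at r₁, v² = μ(2/r − 1/a) gives v_a = √[μ(2/r₁ − 1/a_t)] = 13.6405 km/s.
First burn Δv₁ = |v_a − v₁| = 2.4326 km/s.
Circular speed at r₂: v₂ = √(μ/r₂) = 21.4259 km/s.
Transfer-orbit speed at r₂: v_p = √[μ(2/r₂ − 1/a_t)] = 24.2386 km/s.
Second burn Δv₂ = |v₂ − v_p| = 2.8127 km/s.
Δv = Δv₁ + Δv₂ = 2.4326 + 2.8127 = 5.245 km/s.

Δv = 5.25 km/s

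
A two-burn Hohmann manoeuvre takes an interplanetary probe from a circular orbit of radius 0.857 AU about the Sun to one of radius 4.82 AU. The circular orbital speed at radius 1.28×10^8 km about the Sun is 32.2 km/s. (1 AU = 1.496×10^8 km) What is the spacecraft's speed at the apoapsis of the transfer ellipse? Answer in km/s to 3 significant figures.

v = 7.45 km/s

From the circular-orbit relation v² = μ/r at r = 1.28×10^8 km: μ = v²r = (32.2)² × 1.28×10^8 = 1.32716×10^11 km³/s².
In km: r₁ = 0.857 × 1.496×10^8 = 1.282072×10^8 km; r₂ = 4.82 × 1.496×10^8 = 7.21072×10^8 km.
Transfer-ellipse semi-major axis a_t = (r₁ + r₂)/2 = (1.282072×10^8 + 7.21072×10^8)/2 = 4.246396×10^8 km.
The apoapsis of the transfer ellipse is at r = 7.21072×10^8 km.
From the vis-viva equation, v = √[μ(2/r − 1/a_t)] = 7.454 km/s.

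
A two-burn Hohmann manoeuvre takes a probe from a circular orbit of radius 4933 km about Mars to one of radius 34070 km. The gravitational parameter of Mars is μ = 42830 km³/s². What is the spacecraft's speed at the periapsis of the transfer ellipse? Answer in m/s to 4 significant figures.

Semi-major axis of the transfer orbit: a_t = (4933 + 34070)/2 = 19501.5 km.
At periapsis, r = 4933 km.
Applying v² = μ(2/r − 1/a_t): v = 3.895 km/s.

v = 3895 m/s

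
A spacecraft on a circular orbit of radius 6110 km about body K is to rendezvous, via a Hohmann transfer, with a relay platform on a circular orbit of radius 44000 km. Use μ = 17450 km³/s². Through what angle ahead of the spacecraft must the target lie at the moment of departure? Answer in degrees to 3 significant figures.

Semi-major axis of the transfer orbit: a_t = (6110 + 44000)/2 = 25055 km.
Transfer time t = π√(a_t³/μ) = 94320 s.
The target's mean motion on its circular orbit is ω₂ = √(μ/r₂³) = 1.431×10^-5 rad/s.
Angle swept by the target during transfer: ω₂·t = 1.350 rad = 77.35°.
The spacecraft traverses 180° on the transfer ellipse, so the target must lead by 180° − 77.35° = 103°.

φ = 103°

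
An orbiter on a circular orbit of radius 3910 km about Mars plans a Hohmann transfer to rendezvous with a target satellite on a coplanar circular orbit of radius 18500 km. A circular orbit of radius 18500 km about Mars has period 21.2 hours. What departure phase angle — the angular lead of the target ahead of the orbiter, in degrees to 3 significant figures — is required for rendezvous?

φ = 95.2°

From Kepler's third law T² = 4π²r³/μ at r = 18500 km, T = 21.2 hours = 21.2 × 3600 s = 76320 s: μ = 4π²r³/T² = 42913.9 km³/s².
Transfer-ellipse semi-major axis a_t = (r₁ + r₂)/2 = (3910 + 18500)/2 = 11205 km.
Transfer time t = π√(a_t³/μ) = 17987.4 s.
Target angular speed ω₂ = √(μ/r₂³) = 8.23269×10^-5 rad/s.
Angle swept by the target during transfer: ω₂·t = 1.48085 rad = 84.846°.
The orbiter traverses 180° on the transfer ellipse, so the target must lead by 180° − 84.846° = 95.2°.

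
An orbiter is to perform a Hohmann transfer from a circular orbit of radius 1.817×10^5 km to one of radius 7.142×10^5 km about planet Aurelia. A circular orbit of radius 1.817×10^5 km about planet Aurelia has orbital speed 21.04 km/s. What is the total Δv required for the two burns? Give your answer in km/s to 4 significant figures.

Δv = 9.380 km/s

From the circular-orbit relation v² = μ/r at r = 1.817×10^5 km: μ = v²r = (21.04)² × 1.817×10^5 = 8.04352×10^7 km³/s².
Transfer-ellipse semi-major axis a_t = (r₁ + r₂)/2 = (1.817×10^5 + 7.142×10^5)/2 = 4.4795×10^5 km.
At r₁ the circular-orbit speed is v₁ = √(μ/r₁) = 21.040 km/s.
On the transfer ellipse at r₁, vis-viva equation gives v_p = √[μ(2/r₁ − 1/a_t)] = 26.567 km/s.
First burn Δv₁ = |v_p − v₁| = 5.527 km/s.
At r₂, v₂ = √(μ/r₂) = 10.612 km/s.
Transfer-orbit speed at r₂: v_a = √[μ(2/r₂ − 1/a_t)] = 6.7589 km/s.
Second burn Δv₂ = |v₂ − v_a| = 3.853 km/s.
Δv = Δv₁ + Δv₂ = 5.527 + 3.853 = 9.380 km/s.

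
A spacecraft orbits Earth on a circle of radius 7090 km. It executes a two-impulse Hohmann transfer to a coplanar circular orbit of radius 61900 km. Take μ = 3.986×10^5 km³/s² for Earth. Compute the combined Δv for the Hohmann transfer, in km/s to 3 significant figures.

Δv = 3.93 km/s

Transfer-ellipse semi-major axis a_t = (r₁ + r₂)/2 = (7090 + 61900)/2 = 34495 km.
Circular speed at r₁: v₁ = √(μ/r₁) = √(3.986×10^5/7090) = 7.4980 km/s.
On the transfer ellipse at r₁, vis-viva gives v_p = √[μ(2/r₁ − 1/a_t)] = 10.044 km/s.
First burn Δv₁ = |v_p − v₁| = 2.546 km/s.
Circular speed at r₂: v₂ = √(μ/r₂) = 2.5376 km/s.
Transfer-orbit speed at r₂: v_a = √[μ(2/r₂ − 1/a_t)] = 1.1505 km/s.
Second burn Δv₂ = |v₂ − v_a| = 1.387 km/s.
Δv = Δv₁ + Δv₂ = 2.546 + 1.387 = 3.933 km/s.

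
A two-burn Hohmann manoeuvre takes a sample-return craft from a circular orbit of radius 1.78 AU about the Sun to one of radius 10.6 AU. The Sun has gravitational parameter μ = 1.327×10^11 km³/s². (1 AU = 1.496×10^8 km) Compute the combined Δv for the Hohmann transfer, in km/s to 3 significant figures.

In km: r₁ = 1.78 × 1.496×10^8 = 2.66288×10^8 km; r₂ = 10.6 × 1.496×10^8 = 1.58576×10^9 km.
Semi-major axis of the transfer orbit: a_t = (2.66288×10^8 + 1.58576×10^9)/2 = 9.26024×10^8 km.
Circular speed at r₁: v₁ = √(μ/r₁) = √(1.327×10^11/2.66288×10^8) = 22.323 km/s.
Transfer-orbit speed at r₁ (vis-viva equation): v_p = √[μ(2/r₁ − 1/a_t)] = 29.212 km/s.
First burn Δv₁ = |v_p − v₁| = 6.889 km/s.
At r₂, v₂ = √(μ/r₂) = 9.1478 km/s.
Transfer-orbit speed at r₂: v_a = √[μ(2/r₂ − 1/a_t)] = 4.9055 km/s.
Second burn Δv₂ = |v₂ − v_a| = 4.242 km/s.
Δv = Δv₁ + Δv₂ = 6.889 + 4.242 = 11.13 km/s.

Δv = 11.1 km/s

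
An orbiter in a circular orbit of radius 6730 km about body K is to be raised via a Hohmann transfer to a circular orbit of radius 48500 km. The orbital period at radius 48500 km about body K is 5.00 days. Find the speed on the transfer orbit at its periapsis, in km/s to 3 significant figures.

v = 2.51 km/s

From Kepler's third law T² = 4π²r³/μ at r = 48500 km, T = 5.00 days = 5.00 × 86400 s = 4.320×10^5 s: μ = 4π²r³/T² = 24133.3 km³/s².
Semi-major axis of the transfer orbit: a_t = (6730 + 48500)/2 = 27615 km.
At periapsis, r = 6730 km.
Applying v² = μ(2/r − 1/a_t): v = 2.510 km/s.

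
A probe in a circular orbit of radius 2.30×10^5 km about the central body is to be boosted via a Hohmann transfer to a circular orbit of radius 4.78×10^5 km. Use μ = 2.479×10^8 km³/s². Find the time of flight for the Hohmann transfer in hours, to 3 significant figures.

t = 11.7 hours

Transfer-ellipse semi-major axis a_t = (r₁ + r₂)/2 = (2.300×10^5 + 4.780×10^5)/2 = 3.540×10^5 km.
By Kepler's third law the transfer-orbit period is T = 2π√(a_t³/μ), so t = T/2 = 42030 s.
Converting: 42030 s ÷ 3600 s/hour = 11.7 hours.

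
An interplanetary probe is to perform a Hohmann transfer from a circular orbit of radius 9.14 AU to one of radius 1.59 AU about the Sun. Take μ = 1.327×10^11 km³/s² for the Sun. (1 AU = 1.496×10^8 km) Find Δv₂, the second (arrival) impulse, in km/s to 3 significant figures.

In km: r₁ = 9.14 × 1.496×10^8 = 1.367344×10^9 km; r₂ = 1.59 × 1.496×10^8 = 2.37864×10^8 km.
The Hohmann ellipse has a_t = (r₁ + r₂)/2 = 8.02604×10^8 km.
Circular speed at r = 2.37864×10^8 km: v_c = √(μ/r) = 23.620 km/s.
Transfer-orbit speed at the same r (vis-viva, a = a_t): v_t = √[μ(2/r − 1/a_t)] = 30.829 km/s.
Δv₂ = |v_t − v_c| = |30.829 − 23.620| = 7.209 km/s.

Δv₂ = 7.21 km/s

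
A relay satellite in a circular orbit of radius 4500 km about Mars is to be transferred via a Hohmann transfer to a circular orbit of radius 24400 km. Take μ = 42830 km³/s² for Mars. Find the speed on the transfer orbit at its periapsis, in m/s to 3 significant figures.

Transfer-ellipse semi-major axis a_t = (r₁ + r₂)/2 = (4500 + 24400)/2 = 14450 km.
At periapsis, r = 4500 km.
From the vis-viva equation, v = √[μ(2/r − 1/a_t)] = 4.009 km/s.

v = 4010 m/s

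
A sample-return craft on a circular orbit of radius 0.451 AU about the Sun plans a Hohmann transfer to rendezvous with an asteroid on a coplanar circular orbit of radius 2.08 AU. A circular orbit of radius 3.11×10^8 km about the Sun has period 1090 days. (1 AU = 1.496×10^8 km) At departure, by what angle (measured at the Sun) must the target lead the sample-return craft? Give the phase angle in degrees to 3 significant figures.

From Kepler's third law T² = 4π²r³/μ at r = 3.11×10^8 km, T = 1090 days = 1090 × 86400 s = 9.4176×10^7 s: μ = 4π²r³/T² = 1.33894×10^11 km³/s².
In km: r₁ = 0.451 × 1.496×10^8 = 6.74696×10^7 km; r₂ = 2.08 × 1.496×10^8 = 3.11168×10^8 km.
The Hohmann ellipse has a_t = (r₁ + r₂)/2 = 1.893188×10^8 km.
Transfer time t = π√(a_t³/μ) = 2.2365×10^7 s.
Target angular speed ω₂ = √(μ/r₂³) = 6.6663×10^-8 rad/s.
Angle swept by the target during transfer: ω₂·t = 1.4909 rad = 85.42°.
The sample-return craft traverses 180° on the transfer ellipse, so the target must lead by 180° − 85.42° = 94.6°.

φ = 94.6°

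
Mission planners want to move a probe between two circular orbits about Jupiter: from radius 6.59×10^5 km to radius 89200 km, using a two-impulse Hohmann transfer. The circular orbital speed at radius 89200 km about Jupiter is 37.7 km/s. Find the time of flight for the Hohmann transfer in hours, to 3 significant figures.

t = 17.7 hours

From the circular-orbit relation v² = μ/r at r = 89200 km: μ = v²r = (37.7)² × 89200 = 1.26779×10^8 km³/s².
Semi-major axis of the transfer orbit: a_t = (6.590×10^5 + 89200)/2 = 3.741×10^5 km.
Half the transfer-orbit period gives t = π√(a_t³/μ) = 63840 s.
Converting: 63840 s ÷ 3600 s/hour = 17.7 hours.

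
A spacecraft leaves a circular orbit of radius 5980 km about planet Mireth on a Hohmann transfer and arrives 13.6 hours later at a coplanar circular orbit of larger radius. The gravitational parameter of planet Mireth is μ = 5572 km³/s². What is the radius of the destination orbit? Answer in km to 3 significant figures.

r₂ = 16100 km

Transfer time t = 13.6 hours = 48960 s, and t = π√(a_t³/μ).
So a_t = (μ t²/π²)^(1/3) = (5572 × (48960)² / π²)^(1/3) = 11061 km.
Since a_t = (r₁ + r₂)/2, r₂ = 2a_t − r₁ = 2×11061 − 5980 = 16142 km.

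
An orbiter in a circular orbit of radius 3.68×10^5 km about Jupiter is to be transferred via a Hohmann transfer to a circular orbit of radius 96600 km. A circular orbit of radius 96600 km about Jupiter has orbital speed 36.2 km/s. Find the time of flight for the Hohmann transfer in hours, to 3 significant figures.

t = 8.68 hours

From the circular-orbit relation v² = μ/r at r = 96600 km: μ = v²r = (36.2)² × 96600 = 1.26589×10^8 km³/s².
Transfer-ellipse semi-major axis a_t = (r₁ + r₂)/2 = (3.680×10^5 + 96600)/2 = 2.323×10^5 km.
Transfer time t = π√(a_t³/μ) = π√((2.323×10^5)³ / 1.26589×10^8) = 31260 s.
Converting: 31260 s ÷ 3600 s/hour = 8.68 hours.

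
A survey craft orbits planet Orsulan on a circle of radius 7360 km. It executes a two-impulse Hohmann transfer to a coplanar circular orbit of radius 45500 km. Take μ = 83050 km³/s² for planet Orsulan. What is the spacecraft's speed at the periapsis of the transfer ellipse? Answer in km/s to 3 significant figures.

Transfer-ellipse semi-major axis a_t = (r₁ + r₂)/2 = (7360 + 45500)/2 = 26430 km.
The periapsis of the transfer ellipse is at r = 7360 km.
Vis-viva: v = √[μ(2/r − 1/a_t)] = √[83050 × (2/7360 − 1/26430)] = 4.407 km/s.

v = 4.41 km/s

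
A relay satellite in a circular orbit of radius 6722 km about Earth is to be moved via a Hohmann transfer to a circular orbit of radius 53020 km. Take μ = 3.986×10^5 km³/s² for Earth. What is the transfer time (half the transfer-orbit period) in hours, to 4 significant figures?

t = 7.136 hours

Semi-major axis of the transfer orbit: a_t = (6722 + 53020)/2 = 29871 km.
Half the transfer-orbit period gives t = π√(a_t³/μ) = 25690 s.
Converting: 25690 s ÷ 3600 s/hour = 7.136 hours.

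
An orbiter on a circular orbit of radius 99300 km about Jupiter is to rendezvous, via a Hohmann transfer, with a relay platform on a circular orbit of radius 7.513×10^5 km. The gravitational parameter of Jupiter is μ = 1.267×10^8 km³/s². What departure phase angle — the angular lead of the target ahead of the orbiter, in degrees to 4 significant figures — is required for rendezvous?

φ = 103.3°

Transfer-ellipse semi-major axis a_t = (r₁ + r₂)/2 = (99300 + 7.513×10^5)/2 = 4.253×10^5 km.
The half-period of the transfer ellipse is t = π√(a_t³/μ) = 77410 s.
Target angular speed ω₂ = √(μ/r₂³) = 1.728×10^-5 rad/s.
Angle swept by the target during transfer: ω₂·t = 1.338 rad = 76.66°.
Arrival is 180° from departure on the ellipse, so φ = 180° − 76.66° = 103.3°.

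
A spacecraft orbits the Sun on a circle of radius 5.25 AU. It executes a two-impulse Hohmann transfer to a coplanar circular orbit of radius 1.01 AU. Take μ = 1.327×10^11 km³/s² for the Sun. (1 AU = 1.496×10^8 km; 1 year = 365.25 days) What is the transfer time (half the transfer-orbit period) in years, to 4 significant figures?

In km: r₁ = 5.25 × 1.496×10^8 = 7.854×10^8 km; r₂ = 1.01 × 1.496×10^8 = 1.51096×10^8 km.
The Hohmann ellipse has a_t = (r₁ + r₂)/2 = 4.68248×10^8 km.
Half the transfer-orbit period gives t = π√(a_t³/μ) = 8.738×10^7 s.
Converting: 8.738×10^7 s ÷ 3.15576×10^7 s/year (365.25 × 86400) = 2.769 years.

t = 2.769 years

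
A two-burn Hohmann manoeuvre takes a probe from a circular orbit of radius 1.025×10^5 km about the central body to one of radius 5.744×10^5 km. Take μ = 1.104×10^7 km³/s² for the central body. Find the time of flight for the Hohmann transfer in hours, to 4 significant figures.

Transfer-ellipse semi-major axis a_t = (r₁ + r₂)/2 = (1.025×10^5 + 5.744×10^5)/2 = 3.3845×10^5 km.
By Kepler's third law the transfer-orbit period is T = 2π√(a_t³/μ), so t = T/2 = 1.8617×10^5 s.
Converting: 1.8617×10^5 s ÷ 3600 s/hour = 51.71 hours.

t = 51.71 hours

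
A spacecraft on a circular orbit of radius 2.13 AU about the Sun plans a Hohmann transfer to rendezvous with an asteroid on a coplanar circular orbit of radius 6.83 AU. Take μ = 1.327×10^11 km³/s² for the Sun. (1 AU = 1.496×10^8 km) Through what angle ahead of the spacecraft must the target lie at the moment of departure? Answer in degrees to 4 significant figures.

In km: r₁ = 2.13 × 1.496×10^8 = 3.18648×10^8 km; r₂ = 6.83 × 1.496×10^8 = 1.021768×10^9 km.
Transfer-ellipse semi-major axis a_t = (r₁ + r₂)/2 = (3.18648×10^8 + 1.021768×10^9)/2 = 6.70208×10^8 km.
The half-period of the transfer ellipse is t = π√(a_t³/μ) = 1.49633×10^8 s.
The target's mean motion on its circular orbit is ω₂ = √(μ/r₂³) = 1.11534×10^-8 rad/s.
Angle swept by the target during transfer: ω₂·t = 1.6689 rad = 95.62°.
Arrival is 180° from departure on the ellipse, so φ = 180° − 95.62° = 84.38°.

φ = 84.38°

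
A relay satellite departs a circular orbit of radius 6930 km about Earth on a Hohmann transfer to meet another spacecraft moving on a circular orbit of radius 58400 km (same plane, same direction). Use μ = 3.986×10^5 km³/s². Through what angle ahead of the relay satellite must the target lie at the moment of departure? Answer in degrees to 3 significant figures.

φ = 105°

Transfer-ellipse semi-major axis a_t = (r₁ + r₂)/2 = (6930 + 58400)/2 = 32665 km.
Transfer time t = π√(a_t³/μ) = 29377 s.
The target's mean motion on its circular orbit is ω₂ = √(μ/r₂³) = 4.4735×10^-5 rad/s.
Angle swept by the target during transfer: ω₂·t = 1.3142 rad = 75.30°.
Arrival is 180° from departure on the ellipse, so φ = 180° − 75.30° = 105°.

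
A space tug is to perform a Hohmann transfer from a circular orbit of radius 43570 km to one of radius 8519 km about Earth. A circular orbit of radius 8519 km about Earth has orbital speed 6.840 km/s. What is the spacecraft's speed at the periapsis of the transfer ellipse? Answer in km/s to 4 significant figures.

v = 8.847 km/s

From the circular-orbit relation v² = μ/r at r = 8519 km: μ = v²r = (6.840)² × 8519 = 3.98567×10^5 km³/s².
Transfer-ellipse semi-major axis a_t = (r₁ + r₂)/2 = (43570 + 8519)/2 = 26044.5 km.
At periapsis, r = 8519 km.
Applying v² = μ(2/r − 1/a_t): v = 8.847 km/s.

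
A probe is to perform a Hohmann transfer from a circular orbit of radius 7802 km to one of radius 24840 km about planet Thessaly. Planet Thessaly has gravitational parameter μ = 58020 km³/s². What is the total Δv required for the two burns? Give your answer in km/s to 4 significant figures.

Transfer-ellipse semi-major axis a_t = (r₁ + r₂)/2 = (7802 + 24840)/2 = 16321 km.
Circular speed at r₁: v₁ = √(μ/r₁) = √(58020/7802) = 2.727005 km/s.
On the transfer ellipse at r₁, vis-viva gives v_p = √[μ(2/r₁ − 1/a_t)] = 3.364250 km/s.
First burn Δv₁ = |v_p − v₁| = 0.6372 km/s.
At r₂, v₂ = √(μ/r₂) = 1.5283 km/s.
Transfer-orbit speed at r₂: v_a = √[μ(2/r₂ − 1/a_t)] = 1.0567 km/s.
Second burn Δv₂ = |v₂ − v_a| = 0.4716 km/s.
Δv = Δv₁ + Δv₂ = 0.6372 + 0.4716 = 1.109 km/s.

Δv = 1.109 km/s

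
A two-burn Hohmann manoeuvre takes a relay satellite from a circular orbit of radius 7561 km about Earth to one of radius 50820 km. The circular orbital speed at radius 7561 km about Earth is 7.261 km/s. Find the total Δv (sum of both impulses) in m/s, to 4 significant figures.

From the circular-orbit relation v² = μ/r at r = 7561 km: μ = v²r = (7.261)² × 7561 = 3.98632×10^5 km³/s².
Transfer-ellipse semi-major axis a_t = (r₁ + r₂)/2 = (7561 + 50820)/2 = 29190.5 km.
Circular speed at r₁: v₁ = √(μ/r₁) = √(3.98632×10^5/7561) = 7.261 km/s.
Transfer-orbit speed at r₁ (vis-viva): v_p = √[μ(2/r₁ − 1/a_t)] = 9.581 km/s.
First burn Δv₁ = |v_p − v₁| = 2.320 km/s.
Circular speed at r₂: v₂ = √(μ/r₂) = 2.8007 km/s.
Transfer-orbit speed at r₂: v_a = √[μ(2/r₂ − 1/a_t)] = 1.4254 km/s.
Second burn Δv₂ = |v₂ − v_a| = 1.375 km/s.
Total Δv = Δv₁ + Δv₂ = 3.695 km/s.

Δv = 3695 m/s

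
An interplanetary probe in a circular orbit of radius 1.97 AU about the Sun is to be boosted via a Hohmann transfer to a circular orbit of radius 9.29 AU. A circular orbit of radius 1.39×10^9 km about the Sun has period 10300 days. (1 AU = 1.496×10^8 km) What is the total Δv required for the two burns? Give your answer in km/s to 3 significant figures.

From Kepler's third law T² = 4π²r³/μ at r = 1.39×10^9 km, T = 10300 days = 10300 × 86400 s = 8.8992×10^8 s: μ = 4π²r³/T² = 1.33876×10^11 km³/s².
In km: r₁ = 1.97 × 1.496×10^8 = 2.94712×10^8 km; r₂ = 9.29 × 1.496×10^8 = 1.389784×10^9 km.
The Hohmann ellipse has a_t = (r₁ + r₂)/2 = 8.42248×10^8 km.
Circular speed at r₁: v₁ = √(μ/r₁) = √(1.33876×10^11/2.94712×10^8) = 21.313 km/s.
Transfer-orbit speed at r₁ (v² = μ(2/r − 1/a)): v_p = √[μ(2/r₁ − 1/a_t)] = 27.378 km/s.
First burn Δv₁ = |v_p − v₁| = 6.065 km/s.
Circular speed at r₂: v₂ = √(μ/r₂) = 9.815 km/s.
Transfer-orbit speed at r₂: v_a = √[μ(2/r₂ − 1/a_t)] = 5.806 km/s.
Second burn Δv₂ = |v₂ − v_a| = 4.009 km/s.
Total Δv = Δv₁ + Δv₂ = 10.07 km/s.

Δv = 10.1 km/s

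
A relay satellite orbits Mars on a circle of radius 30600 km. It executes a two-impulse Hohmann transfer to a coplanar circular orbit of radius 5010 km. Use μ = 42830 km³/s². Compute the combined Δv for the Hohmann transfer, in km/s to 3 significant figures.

Δv = 1.46 km/s

Semi-major axis of the transfer orbit: a_t = (30600 + 5010)/2 = 17805 km.
At r₁ the circular-orbit speed is v₁ = √(μ/r₁) = 1.1831 km/s.
Transfer-orbit speed at r₁ (v² = μ(2/r − 1/a)): v_a = √[μ(2/r₁ − 1/a_t)] = 0.62757 km/s.
First burn Δv₁ = |v_a − v₁| = 0.5555 km/s.
At r₂, v₂ = √(μ/r₂) = 2.9239 km/s.
Transfer-orbit speed at r₂: v_p = √[μ(2/r₂ − 1/a_t)] = 3.8331 km/s.
Second burn Δv₂ = |v₂ − v_p| = 0.9092 km/s.
Total Δv = Δv₁ + Δv₂ = 1.465 km/s.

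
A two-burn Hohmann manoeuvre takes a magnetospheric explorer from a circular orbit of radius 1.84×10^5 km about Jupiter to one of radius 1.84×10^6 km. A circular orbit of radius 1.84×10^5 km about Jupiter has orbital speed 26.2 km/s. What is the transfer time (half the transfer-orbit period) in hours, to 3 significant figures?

From the circular-orbit relation v² = μ/r at r = 1.84×10^5 km: μ = v²r = (26.2)² × 1.84×10^5 = 1.26305×10^8 km³/s².
The Hohmann ellipse has a_t = (r₁ + r₂)/2 = 1.012×10^6 km.
By Kepler's third law the transfer-orbit period is T = 2π√(a_t³/μ), so t = T/2 = 2.846×10^5 s.
Converting: 2.846×10^5 s ÷ 3600 s/hour = 79.1 hours.

t = 79.1 hours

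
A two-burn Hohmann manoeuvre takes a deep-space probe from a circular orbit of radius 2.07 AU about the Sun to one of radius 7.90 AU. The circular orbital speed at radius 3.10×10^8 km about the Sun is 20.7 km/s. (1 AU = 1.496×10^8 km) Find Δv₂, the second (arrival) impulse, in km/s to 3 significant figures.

From the circular-orbit relation v² = μ/r at r = 3.10×10^8 km: μ = v²r = (20.7)² × 3.10×10^8 = 1.32832×10^11 km³/s².
In km: r₁ = 2.07 × 1.496×10^8 = 3.09672×10^8 km; r₂ = 7.90 × 1.496×10^8 = 1.18184×10^9 km.
Transfer-ellipse semi-major axis a_t = (r₁ + r₂)/2 = (3.09672×10^8 + 1.18184×10^9)/2 = 7.45756×10^8 km.
On the circular orbit at r = 1.18184×10^9 km, v_c = √(μ/r) = 10.602 km/s.
Transfer-orbit speed at the same r (vis-viva, a = a_t): v_t = √[μ(2/r − 1/a_t)] = 6.8316 km/s.
Δv₂ = |v_t − v_c| = |6.8316 − 10.602| = 3.770 km/s.

Δv₂ = 3.77 km/s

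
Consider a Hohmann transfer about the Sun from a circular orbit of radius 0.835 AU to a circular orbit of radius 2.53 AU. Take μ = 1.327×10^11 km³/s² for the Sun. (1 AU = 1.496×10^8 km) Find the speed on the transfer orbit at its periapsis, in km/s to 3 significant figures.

In km: r₁ = 0.835 × 1.496×10^8 = 1.24916×10^8 km; r₂ = 2.53 × 1.496×10^8 = 3.78488×10^8 km.
Semi-major axis of the transfer orbit: a_t = (1.24916×10^8 + 3.78488×10^8)/2 = 2.51702×10^8 km.
At periapsis, r = 1.24916×10^8 km.
Applying v² = μ(2/r − 1/a_t): v = 39.97 km/s.

v = 40.0 km/s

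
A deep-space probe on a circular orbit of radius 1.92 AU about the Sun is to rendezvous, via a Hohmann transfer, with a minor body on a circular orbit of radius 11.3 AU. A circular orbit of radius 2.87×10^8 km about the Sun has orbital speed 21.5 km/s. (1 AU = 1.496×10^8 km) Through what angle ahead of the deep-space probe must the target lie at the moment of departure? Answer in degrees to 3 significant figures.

From the circular-orbit relation v² = μ/r at r = 2.87×10^8 km: μ = v²r = (21.5)² × 2.87×10^8 = 1.32666×10^11 km³/s².
In km: r₁ = 1.92 × 1.496×10^8 = 2.87232×10^8 km; r₂ = 11.3 × 1.496×10^8 = 1.69048×10^9 km.
Semi-major axis of the transfer orbit: a_t = (2.87232×10^8 + 1.69048×10^9)/2 = 9.88856×10^8 km.
Transfer time t = π√(a_t³/μ) = 2.6821×10^8 s.
The target's mean motion on its circular orbit is ω₂ = √(μ/r₂³) = 5.2404×10^-9 rad/s.
Angle swept by the target during transfer: ω₂·t = 1.4055 rad = 80.53°.
Arrival is 180° from departure on the ellipse, so φ = 180° − 80.53° = 99.5°.

φ = 99.5°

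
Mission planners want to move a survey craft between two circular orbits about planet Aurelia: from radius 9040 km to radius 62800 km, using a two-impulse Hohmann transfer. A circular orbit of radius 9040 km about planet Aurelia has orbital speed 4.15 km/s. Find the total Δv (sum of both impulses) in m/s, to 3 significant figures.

From the circular-orbit relation v² = μ/r at r = 9040 km: μ = v²r = (4.15)² × 9040 = 1.55691×10^5 km³/s².
The Hohmann ellipse has a_t = (r₁ + r₂)/2 = 35920 km.
At r₁ the circular-orbit speed is v₁ = √(μ/r₁) = 4.150 km/s.
On the transfer ellipse at r₁, v² = μ(2/r − 1/a) gives v_p = √[μ(2/r₁ − 1/a_t)] = 5.487 km/s.
First burn Δv₁ = |v_p − v₁| = 1.337 km/s.
Circular speed at r₂: v₂ = √(μ/r₂) = 1.5745 km/s.
Transfer-orbit speed at r₂: v_a = √[μ(2/r₂ − 1/a_t)] = 0.78989 km/s.
Second burn Δv₂ = |v₂ − v_a| = 0.7846 km/s.
Total Δv = Δv₁ + Δv₂ = 2.122 km/s.

Δv = 2120 m/s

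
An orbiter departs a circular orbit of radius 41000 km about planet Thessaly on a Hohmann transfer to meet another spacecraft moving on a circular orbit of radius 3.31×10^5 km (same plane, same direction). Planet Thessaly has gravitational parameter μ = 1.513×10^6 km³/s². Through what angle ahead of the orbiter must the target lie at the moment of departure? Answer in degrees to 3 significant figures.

The Hohmann ellipse has a_t = (r₁ + r₂)/2 = 1.860×10^5 km.
The half-period of the transfer ellipse is t = π√(a_t³/μ) = 2.0488×10^5 s.
The target's mean motion on its circular orbit is ω₂ = √(μ/r₂³) = 6.4592×10^-6 rad/s.
Angle swept by the target during transfer: ω₂·t = 1.32336 rad = 75.82°.
The orbiter traverses 180° on the transfer ellipse, so the target must lead by 180° − 75.82° = 104°.

φ = 104°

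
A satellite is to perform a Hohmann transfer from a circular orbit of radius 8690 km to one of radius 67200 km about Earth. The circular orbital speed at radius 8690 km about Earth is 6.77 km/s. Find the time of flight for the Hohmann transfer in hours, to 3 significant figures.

t = 10.2 hours

From the circular-orbit relation v² = μ/r at r = 8690 km: μ = v²r = (6.77)² × 8690 = 3.98288×10^5 km³/s².
The Hohmann ellipse has a_t = (r₁ + r₂)/2 = 37945 km.
Transfer time t = π√(a_t³/μ) = π√((37945)³ / 3.98288×10^5) = 36790 s.
Converting: 36790 s ÷ 3600 s/hour = 10.2 hours.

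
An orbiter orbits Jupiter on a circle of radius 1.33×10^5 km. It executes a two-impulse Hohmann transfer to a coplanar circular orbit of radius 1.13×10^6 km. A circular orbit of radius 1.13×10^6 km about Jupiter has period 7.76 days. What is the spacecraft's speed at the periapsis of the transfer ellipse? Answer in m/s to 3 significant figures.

From Kepler's third law T² = 4π²r³/μ at r = 1.13×10^6 km, T = 7.76 days = 7.76 × 86400 s = 6.70464×10^5 s: μ = 4π²r³/T² = 1.26720×10^8 km³/s².
Semi-major axis of the transfer orbit: a_t = (1.330×10^5 + 1.130×10^6)/2 = 6.315×10^5 km.
The periapsis of the transfer ellipse is at r = 1.330×10^5 km.
From the vis-viva equation, v = √[μ(2/r − 1/a_t)] = 41.29 km/s.

v = 41300 m/s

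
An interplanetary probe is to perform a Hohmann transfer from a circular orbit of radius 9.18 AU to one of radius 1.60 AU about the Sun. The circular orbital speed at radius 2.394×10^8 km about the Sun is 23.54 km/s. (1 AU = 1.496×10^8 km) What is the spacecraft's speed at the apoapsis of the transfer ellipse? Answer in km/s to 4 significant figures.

v = 5.355 km/s

From the circular-orbit relation v² = μ/r at r = 2.394×10^8 km: μ = v²r = (23.54)² × 2.394×10^8 = 1.32659×10^11 km³/s².
In km: r₁ = 9.18 × 1.496×10^8 = 1.373328×10^9 km; r₂ = 1.60 × 1.496×10^8 = 2.3936×10^8 km.
The Hohmann ellipse has a_t = (r₁ + r₂)/2 = 8.06344×10^8 km.
At apoapsis, r = 1.373328×10^9 km.
From the vis-viva equation, v = √[μ(2/r − 1/a_t)] = 5.355 km/s.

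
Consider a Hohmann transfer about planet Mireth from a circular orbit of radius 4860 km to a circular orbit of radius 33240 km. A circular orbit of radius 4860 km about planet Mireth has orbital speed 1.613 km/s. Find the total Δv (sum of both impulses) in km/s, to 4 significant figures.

From the circular-orbit relation v² = μ/r at r = 4860 km: μ = v²r = (1.613)² × 4860 = 12644.6 km³/s².
Transfer-ellipse semi-major axis a_t = (r₁ + r₂)/2 = (4860 + 33240)/2 = 19050 km.
At r₁ the circular-orbit speed is v₁ = √(μ/r₁) = 1.6130 km/s.
On the transfer ellipse at r₁, vis-viva gives v_p = √[μ(2/r₁ − 1/a_t)] = 2.1307 km/s.
First burn Δv₁ = |v_p − v₁| = 0.5177 km/s.
Circular speed at r₂: v₂ = √(μ/r₂) = 0.616768 km/s.
Transfer-orbit speed at r₂: v_a = √[μ(2/r₂ − 1/a_t)] = 0.311525 km/s.
Second burn Δv₂ = |v₂ − v_a| = 0.3052 km/s.
Δv = Δv₁ + Δv₂ = 0.5177 + 0.3052 = 0.8229 km/s.

Δv = 0.8229 km/s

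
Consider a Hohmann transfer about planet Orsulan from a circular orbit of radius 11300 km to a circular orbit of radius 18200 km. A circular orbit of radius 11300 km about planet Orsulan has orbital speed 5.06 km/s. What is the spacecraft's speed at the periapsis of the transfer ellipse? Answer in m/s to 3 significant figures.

From the circular-orbit relation v² = μ/r at r = 11300 km: μ = v²r = (5.06)² × 11300 = 2.89321×10^5 km³/s².
Semi-major axis of the transfer orbit: a_t = (11300 + 18200)/2 = 14750 km.
The periapsis of the transfer ellipse is at r = 11300 km.
Applying v² = μ(2/r − 1/a_t): v = 5.621 km/s.

v = 5620 m/s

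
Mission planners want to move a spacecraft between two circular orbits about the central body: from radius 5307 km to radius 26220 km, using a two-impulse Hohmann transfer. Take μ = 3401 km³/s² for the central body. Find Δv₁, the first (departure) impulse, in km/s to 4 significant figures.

The Hohmann ellipse has a_t = (r₁ + r₂)/2 = 15763.5 km.
Circular speed at r = 5307 km: v_c = √(μ/r) = 0.80053 km/s.
Vis-viva on the transfer ellipse at r = 5307 km gives v_t = √[μ(2/r − 1/a_t)] = 1.0324 km/s.
Δv₁ = |v_t − v_c| = |1.0324 − 0.80053| = 0.2319 km/s.

Δv₁ = 0.2319 km/s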